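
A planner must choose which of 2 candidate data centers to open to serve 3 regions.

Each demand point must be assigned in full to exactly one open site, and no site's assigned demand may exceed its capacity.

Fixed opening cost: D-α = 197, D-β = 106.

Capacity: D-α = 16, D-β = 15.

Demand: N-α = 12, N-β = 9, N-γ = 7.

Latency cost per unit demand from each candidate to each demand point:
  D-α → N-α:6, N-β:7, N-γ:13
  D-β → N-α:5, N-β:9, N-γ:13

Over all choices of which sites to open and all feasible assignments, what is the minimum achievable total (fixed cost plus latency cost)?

517

Open {D-α, D-β}; cheapest assignment that respects the capacities:
  D-α (cap 16, load 16): N-β, N-γ — cost 9×7 + 7×13 = 154
  D-β (cap 15, load 12): N-α — cost 12×5 = 60
  Shipping 214, fixed 303 → total 517.
  Any other capacity-feasible assignment to {D-α, D-β} ships for at least 214.
Total demand is 28 and no other set of sites has combined capacity ≥ 28, so {D-α, D-β} is the only feasible choice of open sites. Minimum: 517.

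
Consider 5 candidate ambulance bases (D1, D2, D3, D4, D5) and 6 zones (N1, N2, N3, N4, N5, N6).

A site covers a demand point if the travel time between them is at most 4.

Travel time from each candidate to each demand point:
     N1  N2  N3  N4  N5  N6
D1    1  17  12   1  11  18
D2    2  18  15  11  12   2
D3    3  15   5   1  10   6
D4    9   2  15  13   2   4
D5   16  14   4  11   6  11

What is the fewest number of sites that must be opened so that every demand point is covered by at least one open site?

Coverage sets (demand points within 4 of each site):
  D1: {N1, N4}
  D2: {N1, N6}
  D3: {N1, N4}
  D4: {N2, N5, N6}
  D5: {N3}
No 2 sites suffice: every size-2 union leaves at least one demand point uncovered.
But {D1, D4, D5} covers everything, so the minimum is 3.

3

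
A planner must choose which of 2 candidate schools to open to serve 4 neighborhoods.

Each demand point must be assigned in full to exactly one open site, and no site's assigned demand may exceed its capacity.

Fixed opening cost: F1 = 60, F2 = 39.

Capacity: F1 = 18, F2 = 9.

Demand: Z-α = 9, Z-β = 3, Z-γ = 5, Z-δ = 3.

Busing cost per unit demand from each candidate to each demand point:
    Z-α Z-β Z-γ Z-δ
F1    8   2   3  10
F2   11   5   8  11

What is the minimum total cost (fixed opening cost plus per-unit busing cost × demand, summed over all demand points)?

225

Open {F1, F2}; cheapest assignment that respects the capacities:
  F1 (cap 18, load 17): Z-α, Z-β, Z-γ — cost 9×8 + 3×2 + 5×3 = 93
  F2 (cap 9, load 3): Z-δ — cost 3×11 = 33
  Shipping 126, fixed 99 → total 225.
  Any other capacity-feasible assignment to {F1, F2} ships for at least 126.
Total demand is 20 and no other set of sites has combined capacity ≥ 20, so {F1, F2} is the only feasible choice of open sites. Minimum: 225.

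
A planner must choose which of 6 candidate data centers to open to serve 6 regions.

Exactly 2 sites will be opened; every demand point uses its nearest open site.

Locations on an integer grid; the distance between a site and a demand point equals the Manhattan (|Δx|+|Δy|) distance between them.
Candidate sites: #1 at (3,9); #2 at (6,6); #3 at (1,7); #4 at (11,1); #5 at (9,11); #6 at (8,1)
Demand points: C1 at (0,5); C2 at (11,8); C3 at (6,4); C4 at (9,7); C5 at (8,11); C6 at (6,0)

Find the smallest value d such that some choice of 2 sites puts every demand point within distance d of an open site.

Open {#1, #2}.
  Farthest demand point is C1 at distance 7 (to #1); all others are ≤ 7.
With {#2, #3} the worst case is 7.
With {#2, #4} the worst case is 7.
No size-2 selection achieves below 7.

7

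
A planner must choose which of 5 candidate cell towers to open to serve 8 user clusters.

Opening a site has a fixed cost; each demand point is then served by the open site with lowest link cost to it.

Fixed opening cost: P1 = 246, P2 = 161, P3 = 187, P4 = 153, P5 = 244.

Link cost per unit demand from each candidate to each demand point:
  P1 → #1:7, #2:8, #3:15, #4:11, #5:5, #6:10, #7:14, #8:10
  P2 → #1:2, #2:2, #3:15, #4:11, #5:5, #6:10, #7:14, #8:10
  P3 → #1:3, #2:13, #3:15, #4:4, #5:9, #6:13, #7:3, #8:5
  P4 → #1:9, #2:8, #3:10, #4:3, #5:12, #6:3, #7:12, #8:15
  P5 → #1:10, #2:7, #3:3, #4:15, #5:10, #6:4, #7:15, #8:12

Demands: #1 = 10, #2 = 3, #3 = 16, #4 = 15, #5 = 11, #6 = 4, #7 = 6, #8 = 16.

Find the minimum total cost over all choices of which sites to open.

803

Open {P3, P5}: assign each demand point to its cheapest open site.
  #1→P3 10×3=30, #2→P5 3×7=21, #3→P5 16×3=48, #4→P3 15×4=60, #5→P3 11×9=99, #6→P5 4×4=16, #7→P3 6×3=18, #8→P3 16×5=80
  link cost 372, fixed 431 → total 803.
Compare {P3}: link cost 618 + fixed 187 = 805.
Compare {P3, P4}: link cost 468 + fixed 340 = 808.
Compare {P2, P4}: link cost 530 + fixed 314 = 844.
All other subsets cost ≥ 805. Minimum total cost: 803.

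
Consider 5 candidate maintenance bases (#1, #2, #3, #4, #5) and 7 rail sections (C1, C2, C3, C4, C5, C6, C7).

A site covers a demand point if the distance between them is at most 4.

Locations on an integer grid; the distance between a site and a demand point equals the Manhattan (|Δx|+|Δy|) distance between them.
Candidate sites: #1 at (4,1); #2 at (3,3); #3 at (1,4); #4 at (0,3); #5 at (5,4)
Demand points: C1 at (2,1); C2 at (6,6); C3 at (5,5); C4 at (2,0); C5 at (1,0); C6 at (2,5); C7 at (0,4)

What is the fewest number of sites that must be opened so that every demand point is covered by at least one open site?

3

Coverage sets (demand points within 4 of each site):
  #1: {C1, C4, C5}
  #2: {C1, C3, C4, C6, C7}
  #3: {C1, C5, C6, C7}
  #4: {C1, C5, C6, C7}
  #5: {C2, C3, C6}
No 2 sites suffice: every size-2 union leaves at least one demand point uncovered.
But {#1, #2, #5} covers everything, so the minimum is 3.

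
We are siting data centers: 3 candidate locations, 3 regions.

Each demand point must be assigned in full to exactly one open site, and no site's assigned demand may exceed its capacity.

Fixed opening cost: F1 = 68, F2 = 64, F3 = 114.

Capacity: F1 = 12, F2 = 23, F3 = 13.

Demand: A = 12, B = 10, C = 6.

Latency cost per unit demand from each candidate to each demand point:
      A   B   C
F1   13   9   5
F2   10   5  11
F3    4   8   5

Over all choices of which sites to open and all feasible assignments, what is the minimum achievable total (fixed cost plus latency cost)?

332

Open {F1, F2}; cheapest assignment that respects the capacities:
  F1 (cap 12, load 6): C — cost 6×5 = 30
  F2 (cap 23, load 22): A, B — cost 12×10 + 10×5 = 170
  Shipping 200, fixed 132 → total 332.
  Any other capacity-feasible assignment to {F1, F2} ships for at least 200.
Compare {F2, F3}: its best feasible assignment gives total 342.
Compare {F1, F2, F3}: its best feasible assignment gives total 374.
Every other set of open sites that can feasibly serve all demand totals ≥ 342 even under its best assignment. Minimum: 332.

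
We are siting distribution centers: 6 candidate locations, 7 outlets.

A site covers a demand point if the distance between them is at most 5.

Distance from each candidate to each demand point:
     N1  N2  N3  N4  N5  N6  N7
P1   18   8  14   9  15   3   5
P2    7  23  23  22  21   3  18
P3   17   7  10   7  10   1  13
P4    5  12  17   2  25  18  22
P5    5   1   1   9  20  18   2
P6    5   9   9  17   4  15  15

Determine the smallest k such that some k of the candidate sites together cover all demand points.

Coverage sets (demand points within 5 of each site):
  P1: {N6, N7}
  P2: {N6}
  P3: {N6}
  P4: {N1, N4}
  P5: {N1, N2, N3, N7}
  P6: {N1, N5}
No 3 sites suffice: every size-3 union leaves at least one demand point uncovered.
But {P1, P4, P5, P6} covers everything, so the minimum is 4.

4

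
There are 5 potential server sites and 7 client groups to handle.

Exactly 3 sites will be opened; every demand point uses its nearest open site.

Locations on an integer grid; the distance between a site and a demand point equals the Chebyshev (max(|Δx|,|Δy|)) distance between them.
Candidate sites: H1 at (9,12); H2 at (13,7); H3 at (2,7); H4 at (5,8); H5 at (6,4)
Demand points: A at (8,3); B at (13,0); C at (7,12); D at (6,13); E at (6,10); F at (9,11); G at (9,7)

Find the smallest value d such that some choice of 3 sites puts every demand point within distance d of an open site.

Open {H1, H2, H3}.
  Farthest demand point is B at distance 7 (to H2); all others are ≤ 7.
With {H1, H2, H4} the worst case is 7.
With {H1, H2, H5} the worst case is 7.
No size-3 selection achieves below 7.

7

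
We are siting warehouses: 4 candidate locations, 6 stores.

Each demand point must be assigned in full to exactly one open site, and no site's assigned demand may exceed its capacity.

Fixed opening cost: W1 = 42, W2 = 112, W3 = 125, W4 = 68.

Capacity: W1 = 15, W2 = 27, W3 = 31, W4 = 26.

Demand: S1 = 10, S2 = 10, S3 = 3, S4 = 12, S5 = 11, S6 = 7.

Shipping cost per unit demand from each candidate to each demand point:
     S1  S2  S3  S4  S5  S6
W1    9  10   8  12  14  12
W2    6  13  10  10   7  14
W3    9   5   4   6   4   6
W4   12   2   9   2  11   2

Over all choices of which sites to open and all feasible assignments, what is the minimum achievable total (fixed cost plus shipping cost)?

425

Open {W3, W4}; cheapest assignment that respects the capacities:
  W3 (cap 31, load 31): S1, S3, S5, S6 — cost 10×9 + 3×4 + 11×4 + 7×6 = 188
  W4 (cap 26, load 22): S2, S4 — cost 10×2 + 12×2 = 44
  Shipping 232, fixed 193 → total 425.
  Any other capacity-feasible assignment to {W3, W4} ships for at least 232.
Compare {W1, W3, W4}: its best feasible assignment gives total 467.
Compare {W2, W3, W4}: its best feasible assignment gives total 507.
Every other set of open sites that can feasibly serve all demand totals ≥ 467 even under its best assignment. Minimum: 425.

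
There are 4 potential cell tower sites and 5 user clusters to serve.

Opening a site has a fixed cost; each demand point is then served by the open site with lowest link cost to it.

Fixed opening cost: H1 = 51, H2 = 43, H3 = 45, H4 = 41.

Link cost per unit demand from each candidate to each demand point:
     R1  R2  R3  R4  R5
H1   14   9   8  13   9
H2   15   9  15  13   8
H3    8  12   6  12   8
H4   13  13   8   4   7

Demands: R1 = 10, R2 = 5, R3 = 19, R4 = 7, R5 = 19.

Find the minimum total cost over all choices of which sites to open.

Open {H3, H4}: assign each demand point to its cheapest open site.
  R1→H3 10×8=80, R2→H3 5×12=60, R3→H3 19×6=114, R4→H4 7×4=28, R5→H4 19×7=133
  link cost 415, fixed 86 → total 501.
Compare {H2, H3, H4}: link cost 400 + fixed 129 = 529.
Compare {H3}: link cost 490 + fixed 45 = 535.
Compare {H1, H3, H4}: link cost 400 + fixed 137 = 537.
All other subsets cost ≥ 529. Minimum total cost: 501.

501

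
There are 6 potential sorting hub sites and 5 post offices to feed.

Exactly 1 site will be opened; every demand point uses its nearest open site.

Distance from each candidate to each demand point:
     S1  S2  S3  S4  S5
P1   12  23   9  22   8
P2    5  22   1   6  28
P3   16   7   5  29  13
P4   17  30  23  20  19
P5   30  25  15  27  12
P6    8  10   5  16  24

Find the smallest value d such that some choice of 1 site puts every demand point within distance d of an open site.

Open {P1}.
  Farthest demand point is S2 at distance 23 (to P1); all others are ≤ 23.
With {P6} the worst case is 24.
With {P2} the worst case is 28.
No size-1 selection achieves below 23.

23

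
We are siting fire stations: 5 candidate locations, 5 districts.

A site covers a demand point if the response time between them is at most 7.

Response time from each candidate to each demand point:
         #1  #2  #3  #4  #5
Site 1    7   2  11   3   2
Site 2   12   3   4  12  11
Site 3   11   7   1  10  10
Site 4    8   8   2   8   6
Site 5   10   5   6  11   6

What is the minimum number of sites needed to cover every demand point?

Coverage sets (demand points within 7 of each site):
  Site 1: {#1, #2, #4, #5}
  Site 2: {#2, #3}
  Site 3: {#2, #3}
  Site 4: {#3, #5}
  Site 5: {#2, #3, #5}
No single site covers all 5 demand points.
But {Site 1, Site 2} covers everything, so the minimum is 2.

2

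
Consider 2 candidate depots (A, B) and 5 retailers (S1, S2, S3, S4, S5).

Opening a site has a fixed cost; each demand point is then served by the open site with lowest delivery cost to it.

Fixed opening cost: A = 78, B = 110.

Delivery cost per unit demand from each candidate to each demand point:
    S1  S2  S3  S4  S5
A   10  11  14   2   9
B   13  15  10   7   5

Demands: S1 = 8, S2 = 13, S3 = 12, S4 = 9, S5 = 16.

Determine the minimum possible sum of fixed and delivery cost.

Open {A, B}: assign each demand point to its cheapest open site.
  S1→A 8×10=80, S2→A 13×11=143, S3→B 12×10=120, S4→A 9×2=18, S5→B 16×5=80
  delivery cost 441, fixed 188 → total 629.
Compare {A}: delivery cost 553 + fixed 78 = 631.
Compare {B}: delivery cost 562 + fixed 110 = 672.

629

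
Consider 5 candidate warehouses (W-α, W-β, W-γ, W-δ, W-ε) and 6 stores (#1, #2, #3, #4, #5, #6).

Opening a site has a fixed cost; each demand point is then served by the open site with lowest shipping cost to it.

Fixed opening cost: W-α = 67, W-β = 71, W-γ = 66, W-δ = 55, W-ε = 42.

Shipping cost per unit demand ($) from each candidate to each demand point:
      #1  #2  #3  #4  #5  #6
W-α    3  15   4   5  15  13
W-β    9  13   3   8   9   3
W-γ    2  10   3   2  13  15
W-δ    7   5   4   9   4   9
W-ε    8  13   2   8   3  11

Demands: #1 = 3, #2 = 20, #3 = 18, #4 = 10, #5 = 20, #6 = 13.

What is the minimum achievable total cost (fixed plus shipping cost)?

Open {W-β, W-γ, W-δ}: assign each demand point to its cheapest open site.
  #1→W-γ 3×2=6, #2→W-δ 20×5=100, #3→W-β 18×3=54, #4→W-γ 10×2=20, #5→W-δ 20×4=80, #6→W-β 13×3=39
  shipping cost 299, fixed 192 → total 491.
Compare {W-β, W-γ, W-δ, W-ε}: shipping cost 261 + fixed 234 = 495.
Compare {W-γ, W-δ}: shipping cost 377 + fixed 121 = 498.
Compare {W-β, W-δ}: shipping cost 374 + fixed 126 = 500.
All other subsets cost ≥ 495. Minimum total cost: 491.

491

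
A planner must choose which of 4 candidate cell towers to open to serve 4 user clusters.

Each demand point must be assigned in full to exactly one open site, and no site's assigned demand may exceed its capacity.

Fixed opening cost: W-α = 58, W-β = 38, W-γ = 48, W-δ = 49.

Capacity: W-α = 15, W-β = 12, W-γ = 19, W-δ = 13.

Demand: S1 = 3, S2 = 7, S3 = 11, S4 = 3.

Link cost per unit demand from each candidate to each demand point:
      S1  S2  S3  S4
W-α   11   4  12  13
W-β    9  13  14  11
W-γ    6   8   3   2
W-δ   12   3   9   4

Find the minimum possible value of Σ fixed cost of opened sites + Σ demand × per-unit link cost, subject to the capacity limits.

175

Open {W-γ, W-δ}; cheapest assignment that respects the capacities:
  W-γ (cap 19, load 17): S1, S3, S4 — cost 3×6 + 11×3 + 3×2 = 57
  W-δ (cap 13, load 7): S2 — cost 7×3 = 21
  Shipping 78, fixed 97 → total 175.
  Any other capacity-feasible assignment to {W-γ, W-δ} ships for at least 78.
Compare {W-α, W-γ}: its best feasible assignment gives total 191.
Compare {W-β, W-γ, W-δ}: its best feasible assignment gives total 213.
Every other set of open sites that can feasibly serve all demand totals ≥ 191 even under its best assignment. Minimum: 175.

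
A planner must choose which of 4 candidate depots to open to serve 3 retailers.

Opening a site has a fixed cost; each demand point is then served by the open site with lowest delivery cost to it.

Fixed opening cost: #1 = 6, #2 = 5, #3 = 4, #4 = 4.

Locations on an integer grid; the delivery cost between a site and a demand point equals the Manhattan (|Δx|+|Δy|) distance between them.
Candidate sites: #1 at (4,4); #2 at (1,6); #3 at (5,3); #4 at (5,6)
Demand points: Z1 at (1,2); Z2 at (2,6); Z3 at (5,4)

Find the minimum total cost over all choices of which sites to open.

15

Open {#2, #3}: assign each demand point to its cheapest open site.
  Z1→#2 4, Z2→#2 1, Z3→#3 1
  delivery cost 6, fixed 9 → total 15.
Compare {#1}: delivery cost 10 + fixed 6 = 16.
Compare {#2}: delivery cost 11 + fixed 5 = 16.
Compare {#3}: delivery cost 12 + fixed 4 = 16.
All other subsets cost ≥ 16. Minimum total cost: 15.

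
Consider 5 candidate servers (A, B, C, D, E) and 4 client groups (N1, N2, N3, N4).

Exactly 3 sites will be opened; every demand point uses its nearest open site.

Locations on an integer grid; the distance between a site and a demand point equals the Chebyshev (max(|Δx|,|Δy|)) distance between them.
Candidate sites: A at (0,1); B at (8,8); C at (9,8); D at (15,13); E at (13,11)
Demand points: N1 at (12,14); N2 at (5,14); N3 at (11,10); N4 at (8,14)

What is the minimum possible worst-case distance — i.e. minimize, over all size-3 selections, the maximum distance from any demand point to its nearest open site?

Open {A, B, C}.
  Farthest demand point is N1 at distance 6 (to B); all others are ≤ 6.
With {A, B, D} the worst case is 6.
With {A, B, E} the worst case is 6.
No size-3 selection achieves below 6.

6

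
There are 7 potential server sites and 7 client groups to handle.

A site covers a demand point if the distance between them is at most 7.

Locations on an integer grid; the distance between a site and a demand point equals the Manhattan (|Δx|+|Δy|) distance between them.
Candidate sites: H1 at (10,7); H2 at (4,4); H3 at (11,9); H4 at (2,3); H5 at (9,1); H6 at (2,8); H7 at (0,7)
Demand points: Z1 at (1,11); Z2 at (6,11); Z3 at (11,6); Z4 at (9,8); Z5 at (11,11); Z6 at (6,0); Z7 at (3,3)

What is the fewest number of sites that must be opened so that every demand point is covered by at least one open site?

3

Coverage sets (demand points within 7 of each site):
  H1: {Z3, Z4, Z5}
  H2: {Z6, Z7}
  H3: {Z2, Z3, Z4, Z5}
  H4: {Z6, Z7}
  H5: {Z3, Z4, Z6}
  H6: {Z1, Z2, Z4, Z7}
  H7: {Z1, Z7}
No 2 sites suffice: every size-2 union leaves at least one demand point uncovered.
But {H1, H2, H6} covers everything, so the minimum is 3.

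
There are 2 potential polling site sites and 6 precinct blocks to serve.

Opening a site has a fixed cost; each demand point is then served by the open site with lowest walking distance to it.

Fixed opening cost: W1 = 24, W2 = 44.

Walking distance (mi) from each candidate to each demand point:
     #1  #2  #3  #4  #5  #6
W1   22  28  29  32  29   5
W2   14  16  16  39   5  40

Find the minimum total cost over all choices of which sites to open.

Open {W1, W2}: assign each demand point to its cheapest open site.
  #1→W2 14, #2→W2 16, #3→W2 16, #4→W1 32, #5→W2 5, #6→W1 5
  walking distance 88, fixed 68 → total 156.
Compare {W1}: walking distance 145 + fixed 24 = 169.
Compare {W2}: walking distance 130 + fixed 44 = 174.

156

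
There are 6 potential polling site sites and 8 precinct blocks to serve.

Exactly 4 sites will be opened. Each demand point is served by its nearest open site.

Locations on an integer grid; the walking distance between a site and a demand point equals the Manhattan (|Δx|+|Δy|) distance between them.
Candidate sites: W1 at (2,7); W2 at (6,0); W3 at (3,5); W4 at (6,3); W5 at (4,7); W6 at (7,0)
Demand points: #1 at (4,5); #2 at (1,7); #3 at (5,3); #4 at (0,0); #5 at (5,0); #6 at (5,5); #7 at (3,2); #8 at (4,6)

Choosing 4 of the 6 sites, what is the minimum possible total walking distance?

17

Open {W1, W2, W3, W4}.
  #1→W3 1, #2→W1 1, #3→W4 1, #4→W2 6, #5→W2 1, #6→W3 2, #7→W3 3, #8→W3 2  ⇒ total 17.
Compare {W2, W3, W4, W5}: total 18.
Compare {W1, W2, W3, W5}: total 19.
No size-4 selection does better; minimum is 17.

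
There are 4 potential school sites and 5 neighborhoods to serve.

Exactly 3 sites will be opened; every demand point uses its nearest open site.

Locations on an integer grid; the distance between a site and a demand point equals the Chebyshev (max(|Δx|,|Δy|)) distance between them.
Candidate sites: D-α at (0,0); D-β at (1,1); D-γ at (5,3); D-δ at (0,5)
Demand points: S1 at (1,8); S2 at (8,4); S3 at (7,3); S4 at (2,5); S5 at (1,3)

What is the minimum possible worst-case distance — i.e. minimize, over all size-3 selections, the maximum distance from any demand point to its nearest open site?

Open {D-α, D-γ, D-δ}.
  Farthest demand point is S1 at distance 3 (to D-δ); all others are ≤ 3.
With {D-β, D-γ, D-δ} the worst case is 3.
With {D-α, D-β, D-γ} the worst case is 5.
No size-3 selection achieves below 3.

3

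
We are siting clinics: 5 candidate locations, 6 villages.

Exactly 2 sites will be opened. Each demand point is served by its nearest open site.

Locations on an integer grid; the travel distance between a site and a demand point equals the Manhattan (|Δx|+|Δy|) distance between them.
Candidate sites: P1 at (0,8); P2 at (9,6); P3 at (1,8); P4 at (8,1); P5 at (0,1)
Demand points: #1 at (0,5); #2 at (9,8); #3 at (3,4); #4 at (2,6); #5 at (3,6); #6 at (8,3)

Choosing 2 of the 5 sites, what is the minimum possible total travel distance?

Open {P2, P3}.
  #1→P3 4, #2→P2 2, #3→P3 6, #4→P3 3, #5→P3 4, #6→P2 4  ⇒ total 23.
Compare {P1, P2}: total 25.
Compare {P3, P4}: total 27.
No size-2 selection does better; minimum is 23.

23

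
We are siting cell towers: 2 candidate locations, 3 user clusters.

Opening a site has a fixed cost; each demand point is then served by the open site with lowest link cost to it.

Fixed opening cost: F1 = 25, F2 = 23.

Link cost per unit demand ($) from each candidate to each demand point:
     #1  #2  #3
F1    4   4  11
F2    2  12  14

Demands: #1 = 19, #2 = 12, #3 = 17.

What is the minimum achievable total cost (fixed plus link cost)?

321

Open {F1, F2}: assign each demand point to its cheapest open site.
  #1→F2 19×2=38, #2→F1 12×4=48, #3→F1 17×11=187
  link cost 273, fixed 48 → total 321.
Compare {F1}: link cost 311 + fixed 25 = 336.
Compare {F2}: link cost 420 + fixed 23 = 443.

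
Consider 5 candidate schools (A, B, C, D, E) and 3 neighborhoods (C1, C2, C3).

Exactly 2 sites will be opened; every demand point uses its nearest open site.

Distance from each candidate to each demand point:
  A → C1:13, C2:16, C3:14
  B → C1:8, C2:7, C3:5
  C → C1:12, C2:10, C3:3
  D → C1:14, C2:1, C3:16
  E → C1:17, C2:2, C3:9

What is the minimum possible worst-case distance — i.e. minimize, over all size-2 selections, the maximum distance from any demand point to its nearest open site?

Open {A, B}.
  Farthest demand point is C1 at distance 8 (to B); all others are ≤ 8.
With {B, C} the worst case is 8.
With {B, D} the worst case is 8.
No size-2 selection achieves below 8.

8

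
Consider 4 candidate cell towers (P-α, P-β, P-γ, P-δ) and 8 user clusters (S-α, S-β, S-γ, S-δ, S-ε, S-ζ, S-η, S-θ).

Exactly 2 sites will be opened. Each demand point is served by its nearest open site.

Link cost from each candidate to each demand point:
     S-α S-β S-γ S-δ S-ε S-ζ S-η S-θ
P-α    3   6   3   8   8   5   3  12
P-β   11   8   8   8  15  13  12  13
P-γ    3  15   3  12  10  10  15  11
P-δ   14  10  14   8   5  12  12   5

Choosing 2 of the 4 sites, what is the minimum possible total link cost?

38

Open {P-α, P-δ}.
  S-α→P-α 3, S-β→P-α 6, S-γ→P-α 3, S-δ→P-α 8, S-ε→P-δ 5, S-ζ→P-α 5, S-η→P-α 3, S-θ→P-δ 5  ⇒ total 38.
Compare {P-α, P-γ}: total 47.
Compare {P-α, P-β}: total 48.
No size-2 selection does better; minimum is 38.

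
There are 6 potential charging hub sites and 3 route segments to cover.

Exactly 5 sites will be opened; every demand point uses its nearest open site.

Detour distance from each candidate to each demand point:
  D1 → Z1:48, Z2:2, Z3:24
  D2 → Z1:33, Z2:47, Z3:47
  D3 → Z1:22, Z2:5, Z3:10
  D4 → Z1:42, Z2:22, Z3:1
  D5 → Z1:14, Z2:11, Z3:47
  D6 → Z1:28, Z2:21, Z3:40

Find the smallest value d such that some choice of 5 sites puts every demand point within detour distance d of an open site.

Open {D1, D2, D3, D4, D5}.
  Farthest demand point is Z1 at detour distance 14 (to D5); all others are ≤ 14.
With {D1, D2, D3, D5, D6} the worst case is 14.
With {D1, D2, D4, D5, D6} the worst case is 14.
No size-5 selection achieves below 14.

14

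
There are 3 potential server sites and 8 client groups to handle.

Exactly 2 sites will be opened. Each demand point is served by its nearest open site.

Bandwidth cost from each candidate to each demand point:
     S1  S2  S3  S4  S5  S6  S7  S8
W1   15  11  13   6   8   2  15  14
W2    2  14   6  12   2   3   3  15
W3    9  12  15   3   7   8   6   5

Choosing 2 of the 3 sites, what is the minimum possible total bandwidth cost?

Open {W2, W3}.
  S1→W2 2, S2→W3 12, S3→W2 6, S4→W3 3, S5→W2 2, S6→W2 3, S7→W2 3, S8→W3 5  ⇒ total 36.
Compare {W1, W2}: total 46.
Compare {W1, W3}: total 56.

36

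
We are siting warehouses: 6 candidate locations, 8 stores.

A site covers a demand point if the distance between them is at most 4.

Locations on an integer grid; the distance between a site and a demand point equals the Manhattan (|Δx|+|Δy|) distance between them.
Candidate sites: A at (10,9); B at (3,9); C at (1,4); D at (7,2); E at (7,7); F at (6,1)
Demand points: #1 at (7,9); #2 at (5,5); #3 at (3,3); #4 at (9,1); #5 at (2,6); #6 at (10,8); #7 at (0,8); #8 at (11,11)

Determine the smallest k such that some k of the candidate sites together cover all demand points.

Coverage sets (demand points within 4 of each site):
  A: {#1, #6, #8}
  B: {#1, #5, #7}
  C: {#3, #5}
  D: {#4}
  E: {#1, #2, #6}
  F: {#4}
No 4 sites suffice: every size-4 union leaves at least one demand point uncovered.
But {A, B, C, D, E} covers everything, so the minimum is 5.

5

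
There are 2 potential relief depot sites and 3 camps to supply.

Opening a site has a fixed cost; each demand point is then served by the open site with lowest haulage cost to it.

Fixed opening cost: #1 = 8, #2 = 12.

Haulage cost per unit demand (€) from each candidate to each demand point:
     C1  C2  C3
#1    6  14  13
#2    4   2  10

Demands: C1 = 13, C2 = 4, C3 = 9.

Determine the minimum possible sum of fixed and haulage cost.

162

Open {#2}: assign each demand point to its cheapest open site.
  C1→#2 13×4=52, C2→#2 4×2=8, C3→#2 9×10=90
  haulage cost 150, fixed 12 → total 162.
Compare {#1, #2}: haulage cost 150 + fixed 20 = 170.
Compare {#1}: haulage cost 251 + fixed 8 = 259.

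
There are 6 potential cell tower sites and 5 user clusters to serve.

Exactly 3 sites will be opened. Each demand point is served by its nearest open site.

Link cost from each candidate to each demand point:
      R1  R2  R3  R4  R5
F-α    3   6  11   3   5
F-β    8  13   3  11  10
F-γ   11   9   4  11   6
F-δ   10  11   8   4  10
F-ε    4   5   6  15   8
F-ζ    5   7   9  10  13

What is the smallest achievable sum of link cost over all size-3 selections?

19

Open {F-α, F-β, F-ε}.
  R1→F-α 3, R2→F-ε 5, R3→F-β 3, R4→F-α 3, R5→F-α 5  ⇒ total 19.
Compare {F-α, F-β, F-γ}: total 20.
Compare {F-α, F-β, F-δ}: total 20.
No size-3 selection does better; minimum is 19.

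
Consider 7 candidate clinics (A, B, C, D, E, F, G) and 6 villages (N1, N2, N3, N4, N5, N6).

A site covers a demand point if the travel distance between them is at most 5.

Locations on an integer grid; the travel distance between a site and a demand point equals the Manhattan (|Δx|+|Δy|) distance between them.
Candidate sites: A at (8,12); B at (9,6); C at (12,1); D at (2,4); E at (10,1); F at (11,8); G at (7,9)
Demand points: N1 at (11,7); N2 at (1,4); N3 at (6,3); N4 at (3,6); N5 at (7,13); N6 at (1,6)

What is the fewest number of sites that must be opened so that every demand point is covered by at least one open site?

Coverage sets (demand points within 5 of each site):
  A: {N5}
  B: {N1}
  C: {}
  D: {N2, N3, N4, N6}
  E: {}
  F: {N1}
  G: {N5}
No 2 sites suffice: every size-2 union leaves at least one demand point uncovered.
But {A, B, D} covers everything, so the minimum is 3.

3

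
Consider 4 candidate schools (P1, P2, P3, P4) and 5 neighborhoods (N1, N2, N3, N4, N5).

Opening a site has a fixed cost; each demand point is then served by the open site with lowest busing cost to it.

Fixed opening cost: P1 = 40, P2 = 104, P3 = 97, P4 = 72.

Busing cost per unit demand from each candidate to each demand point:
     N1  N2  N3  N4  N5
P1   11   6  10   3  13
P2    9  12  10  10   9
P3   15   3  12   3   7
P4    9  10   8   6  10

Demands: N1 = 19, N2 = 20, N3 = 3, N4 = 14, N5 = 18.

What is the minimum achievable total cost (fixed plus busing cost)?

592

Open {P3, P4}: assign each demand point to its cheapest open site.
  N1→P4 19×9=171, N2→P3 20×3=60, N3→P4 3×8=24, N4→P3 14×3=42, N5→P3 18×7=126
  busing cost 423, fixed 169 → total 592.
Compare {P1, P3}: busing cost 467 + fixed 137 = 604.
Compare {P2, P3}: busing cost 429 + fixed 201 = 630.
Compare {P1, P3, P4}: busing cost 423 + fixed 209 = 632.
All other subsets cost ≥ 604. Minimum total cost: 592.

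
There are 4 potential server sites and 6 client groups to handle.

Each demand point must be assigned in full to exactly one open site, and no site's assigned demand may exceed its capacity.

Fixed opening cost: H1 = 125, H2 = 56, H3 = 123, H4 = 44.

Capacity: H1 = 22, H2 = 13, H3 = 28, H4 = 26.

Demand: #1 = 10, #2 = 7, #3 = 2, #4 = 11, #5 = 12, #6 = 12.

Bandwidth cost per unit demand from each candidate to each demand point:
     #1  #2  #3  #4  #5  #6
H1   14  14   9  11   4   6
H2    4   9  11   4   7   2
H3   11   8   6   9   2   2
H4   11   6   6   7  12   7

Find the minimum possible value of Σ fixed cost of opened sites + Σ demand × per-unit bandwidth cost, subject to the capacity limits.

Open {H2, H3, H4}; cheapest assignment that respects the capacities:
  H2 (cap 13, load 10): #1 — cost 10×4 = 40
  H3 (cap 28, load 26): #3, #5, #6 — cost 2×6 + 12×2 + 12×2 = 60
  H4 (cap 26, load 18): #2, #4 — cost 7×6 + 11×7 = 119
  Shipping 219, fixed 223 → total 442.
  Any other capacity-feasible assignment to {H2, H3, H4} ships for at least 219.
Compare {H1, H2, H3, H4}: its best feasible assignment gives total 567.
Compare {H1, H2, H4}: its best feasible assignment gives total 568.
Every other set of open sites that can feasibly serve all demand totals ≥ 567 even under its best assignment. Minimum: 442.

442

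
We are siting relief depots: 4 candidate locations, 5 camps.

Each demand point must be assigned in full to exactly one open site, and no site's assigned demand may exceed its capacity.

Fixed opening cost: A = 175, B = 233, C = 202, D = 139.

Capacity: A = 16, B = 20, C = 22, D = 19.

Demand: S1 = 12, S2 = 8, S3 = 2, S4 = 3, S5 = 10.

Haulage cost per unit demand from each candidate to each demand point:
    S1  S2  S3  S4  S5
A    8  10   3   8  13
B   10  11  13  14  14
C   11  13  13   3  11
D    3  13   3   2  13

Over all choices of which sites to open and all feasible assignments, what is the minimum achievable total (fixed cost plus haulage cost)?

603

Open {C, D}; cheapest assignment that respects the capacities:
  C (cap 22, load 18): S2, S5 — cost 8×13 + 10×11 = 214
  D (cap 19, load 17): S1, S3, S4 — cost 12×3 + 2×3 + 3×2 = 48
  Shipping 262, fixed 341 → total 603.
  Any other capacity-feasible assignment to {C, D} ships for at least 262.
Compare {B, D}: its best feasible assignment gives total 648.
Compare {A, C}: its best feasible assignment gives total 702.
Every other set of open sites that can feasibly serve all demand totals ≥ 648 even under its best assignment. Minimum: 603.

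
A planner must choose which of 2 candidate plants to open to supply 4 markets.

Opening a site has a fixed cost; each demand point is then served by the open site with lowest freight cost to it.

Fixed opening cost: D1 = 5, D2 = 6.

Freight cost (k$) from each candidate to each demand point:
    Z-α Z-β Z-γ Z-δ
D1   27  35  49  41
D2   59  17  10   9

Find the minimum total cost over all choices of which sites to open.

74

Open {D1, D2}: assign each demand point to its cheapest open site.
  Z-α→D1 27, Z-β→D2 17, Z-γ→D2 10, Z-δ→D2 9
  freight cost 63, fixed 11 → total 74.
Compare {D2}: freight cost 95 + fixed 6 = 101.
Compare {D1}: freight cost 152 + fixed 5 = 157.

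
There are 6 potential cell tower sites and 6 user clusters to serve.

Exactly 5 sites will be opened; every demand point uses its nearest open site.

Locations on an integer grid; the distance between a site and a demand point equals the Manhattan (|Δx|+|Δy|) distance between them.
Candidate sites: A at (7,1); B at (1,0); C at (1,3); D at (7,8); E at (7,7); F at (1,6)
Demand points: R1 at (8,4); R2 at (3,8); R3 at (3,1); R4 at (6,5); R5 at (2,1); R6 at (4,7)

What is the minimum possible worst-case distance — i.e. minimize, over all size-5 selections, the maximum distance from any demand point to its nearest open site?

4

Open {A, B, C, D, E}.
  Farthest demand point is R1 at distance 4 (to A); all others are ≤ 4.
With {A, B, C, D, F} the worst case is 4.
With {A, B, C, E, F} the worst case is 4.
No size-5 selection achieves below 4.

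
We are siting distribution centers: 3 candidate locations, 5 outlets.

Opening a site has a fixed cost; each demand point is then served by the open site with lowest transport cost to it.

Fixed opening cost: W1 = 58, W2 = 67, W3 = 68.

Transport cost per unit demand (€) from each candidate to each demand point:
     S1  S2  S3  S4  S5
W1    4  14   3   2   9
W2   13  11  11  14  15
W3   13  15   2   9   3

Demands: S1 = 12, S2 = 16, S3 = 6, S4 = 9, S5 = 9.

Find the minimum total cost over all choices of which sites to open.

Open {W1}: assign each demand point to its cheapest open site.
  S1→W1 12×4=48, S2→W1 16×14=224, S3→W1 6×3=18, S4→W1 9×2=18, S5→W1 9×9=81
  transport cost 389, fixed 58 → total 447.
Compare {W1, W3}: transport cost 329 + fixed 126 = 455.
Compare {W1, W2}: transport cost 341 + fixed 125 = 466.
Compare {W1, W2, W3}: transport cost 281 + fixed 193 = 474.
All other subsets cost ≥ 455. Minimum total cost: 447.

447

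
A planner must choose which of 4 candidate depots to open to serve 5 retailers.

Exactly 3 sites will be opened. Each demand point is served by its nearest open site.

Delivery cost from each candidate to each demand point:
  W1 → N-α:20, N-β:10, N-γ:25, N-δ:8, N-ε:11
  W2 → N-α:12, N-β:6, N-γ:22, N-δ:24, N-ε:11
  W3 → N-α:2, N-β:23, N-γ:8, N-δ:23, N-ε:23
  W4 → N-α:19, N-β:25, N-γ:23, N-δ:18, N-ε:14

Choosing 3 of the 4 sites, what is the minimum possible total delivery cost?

35

Open {W1, W2, W3}.
  N-α→W3 2, N-β→W2 6, N-γ→W3 8, N-δ→W1 8, N-ε→W1 11  ⇒ total 35.
Compare {W1, W3, W4}: total 39.
Compare {W2, W3, W4}: total 45.
No size-3 selection does better; minimum is 35.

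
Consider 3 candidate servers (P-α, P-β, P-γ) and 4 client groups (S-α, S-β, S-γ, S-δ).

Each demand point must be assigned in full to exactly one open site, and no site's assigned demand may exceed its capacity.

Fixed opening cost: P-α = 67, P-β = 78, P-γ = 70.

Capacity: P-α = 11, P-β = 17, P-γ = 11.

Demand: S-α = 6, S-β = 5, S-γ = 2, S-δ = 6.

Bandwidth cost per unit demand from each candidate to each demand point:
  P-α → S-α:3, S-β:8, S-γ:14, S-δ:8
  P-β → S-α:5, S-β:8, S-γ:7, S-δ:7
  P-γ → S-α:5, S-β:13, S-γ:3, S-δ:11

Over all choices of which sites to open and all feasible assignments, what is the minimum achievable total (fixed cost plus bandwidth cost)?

259

Open {P-α, P-β}; cheapest assignment that respects the capacities:
  P-α (cap 11, load 11): S-α, S-β — cost 6×3 + 5×8 = 58
  P-β (cap 17, load 8): S-γ, S-δ — cost 2×7 + 6×7 = 56
  Shipping 114, fixed 145 → total 259.
  Any other capacity-feasible assignment to {P-α, P-β} ships for at least 114.
Compare {P-α, P-γ}: its best feasible assignment gives total 261.
Compare {P-β, P-γ}: its best feasible assignment gives total 266.
Every other set of open sites that can feasibly serve all demand totals ≥ 261 even under its best assignment. Minimum: 259.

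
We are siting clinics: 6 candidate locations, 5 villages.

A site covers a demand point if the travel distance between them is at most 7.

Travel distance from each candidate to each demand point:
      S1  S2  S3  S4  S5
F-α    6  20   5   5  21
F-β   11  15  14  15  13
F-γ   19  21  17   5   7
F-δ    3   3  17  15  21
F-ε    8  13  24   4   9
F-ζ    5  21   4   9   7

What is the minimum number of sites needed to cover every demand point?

3

Coverage sets (demand points within 7 of each site):
  F-α: {S1, S3, S4}
  F-β: {}
  F-γ: {S4, S5}
  F-δ: {S1, S2}
  F-ε: {S4}
  F-ζ: {S1, S3, S5}
No 2 sites suffice: every size-2 union leaves at least one demand point uncovered.
But {F-α, F-γ, F-δ} covers everything, so the minimum is 3.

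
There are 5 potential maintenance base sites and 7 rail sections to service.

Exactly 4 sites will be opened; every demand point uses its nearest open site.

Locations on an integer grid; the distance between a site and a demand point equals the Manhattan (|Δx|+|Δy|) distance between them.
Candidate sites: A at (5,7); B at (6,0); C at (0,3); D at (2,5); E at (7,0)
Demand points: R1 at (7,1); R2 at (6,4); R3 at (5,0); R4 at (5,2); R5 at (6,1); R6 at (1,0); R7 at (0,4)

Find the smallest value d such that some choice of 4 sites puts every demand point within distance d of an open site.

Open {A, B, C, D}.
  Farthest demand point is R2 at distance 4 (to A); all others are ≤ 4.
With {A, B, C, E} the worst case is 4.
With {A, C, D, E} the worst case is 4.
No size-4 selection achieves below 4.

4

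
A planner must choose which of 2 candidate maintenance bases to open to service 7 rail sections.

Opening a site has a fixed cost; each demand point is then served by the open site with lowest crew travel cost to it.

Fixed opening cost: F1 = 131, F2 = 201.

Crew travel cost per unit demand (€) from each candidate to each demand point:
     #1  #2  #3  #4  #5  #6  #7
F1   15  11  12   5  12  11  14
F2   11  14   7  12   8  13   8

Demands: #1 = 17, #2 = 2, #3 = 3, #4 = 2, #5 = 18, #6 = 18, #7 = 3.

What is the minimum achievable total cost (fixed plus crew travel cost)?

863

Open {F2}: assign each demand point to its cheapest open site.
  #1→F2 17×11=187, #2→F2 2×14=28, #3→F2 3×7=21, #4→F2 2×12=24, #5→F2 18×8=144, #6→F2 18×13=234, #7→F2 3×8=24
  crew travel cost 662, fixed 201 → total 863.
Compare {F1}: crew travel cost 779 + fixed 131 = 910.
Compare {F1, F2}: crew travel cost 606 + fixed 332 = 938.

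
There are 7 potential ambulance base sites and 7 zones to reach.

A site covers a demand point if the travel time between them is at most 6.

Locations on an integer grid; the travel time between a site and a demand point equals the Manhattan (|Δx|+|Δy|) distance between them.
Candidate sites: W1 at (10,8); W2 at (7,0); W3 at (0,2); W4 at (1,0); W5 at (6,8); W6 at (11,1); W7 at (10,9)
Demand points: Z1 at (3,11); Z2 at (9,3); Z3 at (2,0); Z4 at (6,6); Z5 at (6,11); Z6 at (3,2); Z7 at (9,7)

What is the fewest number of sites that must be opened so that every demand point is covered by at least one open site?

Coverage sets (demand points within 6 of each site):
  W1: {Z2, Z4, Z7}
  W2: {Z2, Z3, Z6}
  W3: {Z3, Z6}
  W4: {Z3, Z6}
  W5: {Z1, Z4, Z5, Z7}
  W6: {Z2}
  W7: {Z5, Z7}
No single site covers all 7 demand points.
But {W2, W5} covers everything, so the minimum is 2.

2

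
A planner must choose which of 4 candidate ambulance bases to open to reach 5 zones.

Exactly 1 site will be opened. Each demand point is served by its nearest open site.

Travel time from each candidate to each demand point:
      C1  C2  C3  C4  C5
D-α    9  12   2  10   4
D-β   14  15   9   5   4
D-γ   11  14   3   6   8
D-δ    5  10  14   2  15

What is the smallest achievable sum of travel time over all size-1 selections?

37

Open {D-α}.
  C1→D-α 9, C2→D-α 12, C3→D-α 2, C4→D-α 10, C5→D-α 4  ⇒ total 37.
Compare {D-γ}: total 42.
Compare {D-δ}: total 46.
No size-1 selection does better; minimum is 37.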